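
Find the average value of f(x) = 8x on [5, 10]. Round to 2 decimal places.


Average value = 1/(b-a) * integral from a to b of f(x) dx
First compute the integral of 8x:
F(x) = 4x^2
F(10) = 4 * 100 + 0 * 10 = 400
F(5) = 4 * 25 + 0 * 5 = 100
Integral = 400 - 100 = 300
Average = 300 / (10 - 5) = 300 / 5
= 60 = 60.00

60.00


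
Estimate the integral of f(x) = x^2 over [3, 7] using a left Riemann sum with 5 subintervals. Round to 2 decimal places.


Left Riemann sum uses left endpoints of each subinterval.
Interval: [3, 7], n = 5
dx = (7 - 3) / 5 = 4/5
Left endpoints: [3, 19/5, 23/5, 27/5, 31/5]
f values: [9, 361/25, 529/25, 729/25, 961/25]
Sum = dx * (sum of f values)
= 4/5 * 561/5
= 2244/25 = 89.76

89.76


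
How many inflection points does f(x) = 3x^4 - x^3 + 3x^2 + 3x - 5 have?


Inflection points occur where f''(x) = 0 and concavity changes.
f(x) = 3x^4 - x^3 + 3x^2 + 3x - 5
f'(x) = 12x^3 - 3x^2 + 6x + 3
f''(x) = 36x^2 - 6x + 6
This is a quadratic in x. Use the discriminant to count real roots.
Discriminant = (-6)^2 - 4 * 36 * 6
= 36 - 864
= -828
Since discriminant < 0, f''(x) = 0 has no real solutions.
Number of inflection points: 0

0


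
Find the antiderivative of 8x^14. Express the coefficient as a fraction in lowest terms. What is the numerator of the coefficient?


Apply the power rule for integration:
integral of ax^n dx = a/(n+1) * x^(n+1) + C
integral of 8x^14 dx
= 8/15 * x^15 + C
The coefficient in lowest terms is 8/15, and its numerator is 8

8


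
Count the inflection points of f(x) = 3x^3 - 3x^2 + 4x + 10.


Inflection points occur where f''(x) = 0 and concavity changes.
f(x) = 3x^3 - 3x^2 + 4x + 10
f'(x) = 9x^2 - 6x + 4
f''(x) = 18x - 6
Set f''(x) = 0:
18x - 6 = 0
x = 6 / 18 = 1/3
Since f''(x) is linear (degree 1), it changes sign at this point.
Therefore there is exactly 1 inflection point.

1


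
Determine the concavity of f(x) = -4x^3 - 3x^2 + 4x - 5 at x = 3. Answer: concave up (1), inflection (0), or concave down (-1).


Concavity is determined by the sign of f''(x).
f(x) = -4x^3 - 3x^2 + 4x - 5
f'(x) = -12x^2 - 6x + 4
f''(x) = -24x - 6
f''(3) = -24 * 3 - 6
= -72 - 6
= -78
Since f''(3) < 0, the function is concave down (-1)

-1


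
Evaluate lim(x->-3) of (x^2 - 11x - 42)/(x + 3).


Direct substitution gives 0/0, so we factor the numerator.
Factor: (x^2 - 11x - 42) = (x + 3)(x - 14)
Cancel the common factor (x + 3):
(x^2 - 11x - 42)/(x + 3) = (x - 14)
Now substitute x = -3:
= (-3) - (14) = -17

-17


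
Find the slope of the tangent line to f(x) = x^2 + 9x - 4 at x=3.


The slope of the tangent line equals f'(x) at the point.
f(x) = x^2 + 9x - 4
f'(x) = 2x + 9
At x = 3:
f'(3) = 2 * 3 + 9
= 6 + 9
= 15

15


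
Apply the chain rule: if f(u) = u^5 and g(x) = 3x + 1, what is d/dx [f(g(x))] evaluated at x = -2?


Using the chain rule: (f(g(x)))' = f'(g(x)) * g'(x)
First, find g(-2):
g(-2) = 3 * (-2) + 1 = -5
Next, f'(u) = 5u^4
And g'(x) = 3
So f'(g(-2)) * g'(-2)
= 5 * (-5)^4 * 3
= 5 * 625 * 3
= 9375

9375


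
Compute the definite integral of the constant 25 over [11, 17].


The integral of a constant k over [a, b] equals k * (b - a).
integral from 11 to 17 of 25 dx
= 25 * (17 - 11)
= 25 * 6
= 150

150


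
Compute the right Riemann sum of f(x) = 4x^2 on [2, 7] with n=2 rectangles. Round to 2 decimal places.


Right Riemann sum uses right endpoints of each subinterval.
Interval: [2, 7], n = 2
dx = (7 - 2) / 2 = 5/2
Right endpoints: [9/2, 7]
f values: [81, 196]
Sum = dx * (sum of f values)
= 5/2 * 277
= 1385/2 = 692.50

692.50


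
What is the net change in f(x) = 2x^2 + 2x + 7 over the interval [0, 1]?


Net change = f(b) - f(a)
f(x) = 2x^2 + 2x + 7
Compute f(1):
f(1) = 2 * 1^2 + 2 * 1 + 7
= 2 + 2 + 7
= 11
Compute f(0):
f(0) = 2 * 0^2 + 2 * 0 + 7
= 0 + 0 + 7
= 7
Net change = 11 - 7 = 4

4


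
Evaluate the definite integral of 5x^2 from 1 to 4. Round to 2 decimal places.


Find the antiderivative of 5x^2:
F(x) = 5/3 * x^3
Apply the Fundamental Theorem of Calculus:
F(4) - F(1)
= 5/3 * 4^3 - 5/3 * 1^3
= 5/3 * (64 - 1)
= 5/3 * 63
= 105 = 105.00

105.00


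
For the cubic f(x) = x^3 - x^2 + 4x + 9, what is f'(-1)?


Differentiate f(x) = x^3 - x^2 + 4x + 9 term by term:
f'(x) = 3x^2 - 2x + 4
Substitute x = -1:
f'(-1) = 3 * (-1)^2 - 2 * (-1) + 4
= 3 + 2 + 4
= 9

9


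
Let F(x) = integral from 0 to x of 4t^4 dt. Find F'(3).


By the Fundamental Theorem of Calculus (Part 1):
If F(x) = integral from 0 to x of f(t) dt, then F'(x) = f(x)
Here f(t) = 4t^4
So F'(x) = 4x^4
Evaluate at x = 3:
F'(3) = 4 * 3^4
= 4 * 81
= 324

324


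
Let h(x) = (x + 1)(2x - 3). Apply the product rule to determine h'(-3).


Let u(x) = x + 1 and v(x) = 2x - 3
u'(x) = 1
v'(x) = 2
Product rule: h'(x) = u'(x)*v(x) + u(x)*v'(x)
= 1 * (2x - 3) + (x + 1) * 2
At x = -3:
u(-3) = 1 * (-3) + 1 = -2
v(-3) = 2 * (-3) - 3 = -9
h'(-3) = 1 * (-9) + (-2) * 2
= -9 - 4
= -13

-13


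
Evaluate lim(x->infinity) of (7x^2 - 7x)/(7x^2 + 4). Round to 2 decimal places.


For limits at infinity with equal-degree polynomials,
we compare leading coefficients.
Numerator leading term: 7x^2
Denominator leading term: 7x^2
Divide both by x^2:
lim = (7 - 7/x) / (7 + 4/x^2)
As x -> infinity, the 1/x and 1/x^2 terms vanish:
= 7/7 = 1 = 1.00

1.00


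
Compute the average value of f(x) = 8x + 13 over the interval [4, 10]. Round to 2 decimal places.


Average value = 1/(b-a) * integral from a to b of f(x) dx
First compute the integral of 8x + 13:
F(x) = 4x^2 + 13x
F(10) = 4 * 100 + 13 * 10 = 530
F(4) = 4 * 16 + 13 * 4 = 116
Integral = 530 - 116 = 414
Average = 414 / (10 - 4) = 414 / 6
= 69 = 69.00

69.00


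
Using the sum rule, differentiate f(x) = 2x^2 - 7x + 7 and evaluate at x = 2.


Differentiate term by term using power and sum rules:
f(x) = 2x^2 - 7x + 7
f'(x) = 4x - 7
Substitute x = 2:
f'(2) = 4 * 2 - 7
= 8 - 7
= 1

1


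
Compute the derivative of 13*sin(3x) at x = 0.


Apply the chain rule to differentiate 13*sin(3x):
d/dx [13*sin(3x)]
= 13 * cos(3x) * d/dx(3x)
= 13 * 3 * cos(3x)
= 39 * cos(3x)
Evaluate at x = 0:
= 39 * cos(0)
= 39 * 1
= 39

39


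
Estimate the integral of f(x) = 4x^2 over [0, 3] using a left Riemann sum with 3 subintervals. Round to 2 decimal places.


Left Riemann sum uses left endpoints of each subinterval.
Interval: [0, 3], n = 3
dx = (3 - 0) / 3 = 1
Left endpoints: [0, 1, 2]
f values: [0, 4, 16]
Sum = dx * (sum of f values)
= 1 * 20
= 20 = 20.00

20.00


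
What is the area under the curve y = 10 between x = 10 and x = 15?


The area under a constant function y = 10 is a rectangle.
Width = 15 - 10 = 5
Height = 10
Area = width * height
= 5 * 10
= 50

50


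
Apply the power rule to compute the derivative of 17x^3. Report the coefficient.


We apply the power rule: d/dx [ax^n] = a*n * x^(n-1)
d/dx [17x^3]
= 17 * 3 * x^(3-1)
= 51x^2
The coefficient is 51

51


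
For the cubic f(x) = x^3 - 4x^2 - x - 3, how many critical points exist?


Find where f'(x) = 0:
f(x) = x^3 - 4x^2 - x - 3
f'(x) = 3x^2 - 8x - 1
This is a quadratic in x. Use the discriminant to count real roots.
Discriminant = (-8)^2 - 4 * 3 * (-1)
= 64 - (-12)
= 76
Since discriminant > 0, f'(x) = 0 has 2 real solutions.
Number of critical points: 2

2


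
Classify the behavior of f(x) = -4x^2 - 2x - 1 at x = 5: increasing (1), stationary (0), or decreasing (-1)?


Compute f'(x) to determine behavior:
f'(x) = -8x - 2
f'(5) = -8 * 5 - 2
= -40 - 2
= -42
Since f'(5) < 0, the function is decreasing (-1)

-1


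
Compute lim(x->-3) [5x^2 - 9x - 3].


Since polynomials are continuous, we use direct substitution.
lim(x->-3) of 5x^2 - 9x - 3
= 5 * (-3)^2 - 9 * (-3) - 3
= 45 + 27 - 3
= 69

69


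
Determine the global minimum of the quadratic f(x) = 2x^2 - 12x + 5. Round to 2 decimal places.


For a quadratic f(x) = ax^2 + bx + c with a > 0, the minimum is at the vertex.
Vertex x-coordinate: x = -b/(2a)
x = -(-12) / (2 * 2)
x = 12/4 = 3
Substitute back to find the minimum value:
f(3) = 2 * 3^2 - 12 * 3 + 5
= 18 - 36 + 5
= -13 = -13.00

-13.00


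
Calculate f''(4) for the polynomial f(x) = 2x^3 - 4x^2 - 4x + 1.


First derivative:
f'(x) = 6x^2 - 8x - 4
Second derivative:
f''(x) = 12x - 8
Substitute x = 4:
f''(4) = 12 * 4 - 8
= 48 - 8
= 40

40


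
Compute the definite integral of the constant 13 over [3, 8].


The integral of a constant k over [a, b] equals k * (b - a).
integral from 3 to 8 of 13 dx
= 13 * (8 - 3)
= 13 * 5
= 65

65


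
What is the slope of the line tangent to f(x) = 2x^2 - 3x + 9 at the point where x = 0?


The slope of the tangent line equals f'(x) at the point.
f(x) = 2x^2 - 3x + 9
f'(x) = 4x - 3
At x = 0:
f'(0) = 4 * 0 - 3
= 0 - 3
= -3

-3


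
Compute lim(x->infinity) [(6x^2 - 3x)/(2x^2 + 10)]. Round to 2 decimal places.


For limits at infinity with equal-degree polynomials,
we compare leading coefficients.
Numerator leading term: 6x^2
Denominator leading term: 2x^2
Divide both by x^2:
lim = (6 - 3/x) / (2 + 10/x^2)
As x -> infinity, the 1/x and 1/x^2 terms vanish:
= 6/2 = 3 = 3.00

3.00


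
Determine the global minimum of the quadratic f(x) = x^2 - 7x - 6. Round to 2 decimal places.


For a quadratic f(x) = ax^2 + bx + c with a > 0, the minimum is at the vertex.
Vertex x-coordinate: x = -b/(2a)
x = -(-7) / (2 * 1)
x = 7/2
Substitute back to find the minimum value:
f(7/2) = 1 * (7/2)^2 - 7 * (7/2) - 6
= 49/4 - 49/2 - 6
= -73/4 = -18.25

-18.25


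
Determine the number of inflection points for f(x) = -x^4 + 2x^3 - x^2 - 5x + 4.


Inflection points occur where f''(x) = 0 and concavity changes.
f(x) = -x^4 + 2x^3 - x^2 - 5x + 4
f'(x) = -4x^3 + 6x^2 - 2x - 5
f''(x) = -12x^2 + 12x - 2
This is a quadratic in x. Use the discriminant to count real roots.
Discriminant = (12)^2 - 4 * (-12) * (-2)
= 144 - 96
= 48
Since discriminant > 0, f''(x) = 0 has 2 distinct real solutions.
A quadratic with two distinct real roots changes sign at each root, so concavity changes at both.
Number of inflection points: 2

2


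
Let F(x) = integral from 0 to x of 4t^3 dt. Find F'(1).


By the Fundamental Theorem of Calculus (Part 1):
If F(x) = integral from 0 to x of f(t) dt, then F'(x) = f(x)
Here f(t) = 4t^3
So F'(x) = 4x^3
Evaluate at x = 1:
F'(1) = 4 * 1^3
= 4 * 1
= 4

4


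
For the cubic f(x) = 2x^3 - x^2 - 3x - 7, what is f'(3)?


Differentiate f(x) = 2x^3 - x^2 - 3x - 7 term by term:
f'(x) = 6x^2 - 2x - 3
Substitute x = 3:
f'(3) = 6 * 3^2 - 2 * 3 - 3
= 54 - 6 - 3
= 45

45


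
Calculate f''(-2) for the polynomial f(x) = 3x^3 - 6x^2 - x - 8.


First derivative:
f'(x) = 9x^2 - 12x - 1
Second derivative:
f''(x) = 18x - 12
Substitute x = -2:
f''(-2) = 18 * (-2) - 12
= -36 - 12
= -48

-48


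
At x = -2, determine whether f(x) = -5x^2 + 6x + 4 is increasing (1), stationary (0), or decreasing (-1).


Compute f'(x) to determine behavior:
f'(x) = -10x + 6
f'(-2) = -10 * (-2) + 6
= 20 + 6
= 26
Since f'(-2) > 0, the function is increasing (1)

1


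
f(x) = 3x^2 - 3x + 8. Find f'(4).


Differentiate term by term using power and sum rules:
f(x) = 3x^2 - 3x + 8
f'(x) = 6x - 3
Substitute x = 4:
f'(4) = 6 * 4 - 3
= 24 - 3
= 21

21


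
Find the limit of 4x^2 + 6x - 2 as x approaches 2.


Since polynomials are continuous, we use direct substitution.
lim(x->2) of 4x^2 + 6x - 2
= 4 * 2^2 + 6 * 2 - 2
= 16 + 12 - 2
= 26

26


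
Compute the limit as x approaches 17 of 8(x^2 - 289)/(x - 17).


Direct substitution gives 0/0, so we factor the numerator.
Factor: 8(x^2 - 289) = 8 * (x - 17)(x + 17)
Cancel the common factor (x - 17):
8(x^2 - 289)/(x - 17) = 8 * (x + 17)
Now substitute x = 17:
= 8 * (17 + 17) = 272

272


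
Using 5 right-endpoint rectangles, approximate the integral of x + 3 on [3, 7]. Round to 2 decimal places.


Right Riemann sum uses right endpoints of each subinterval.
Interval: [3, 7], n = 5
dx = (7 - 3) / 5 = 4/5
Right endpoints: [19/5, 23/5, 27/5, 31/5, 7]
f values: [34/5, 38/5, 42/5, 46/5, 10]
Sum = dx * (sum of f values)
= 4/5 * 42
= 168/5 = 33.60

33.60


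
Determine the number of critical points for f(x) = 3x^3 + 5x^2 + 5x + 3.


Find where f'(x) = 0:
f(x) = 3x^3 + 5x^2 + 5x + 3
f'(x) = 9x^2 + 10x + 5
This is a quadratic in x. Use the discriminant to count real roots.
Discriminant = (10)^2 - 4 * 9 * 5
= 100 - 180
= -80
Since discriminant < 0, f'(x) = 0 has no real solutions.
Number of critical points: 0

0


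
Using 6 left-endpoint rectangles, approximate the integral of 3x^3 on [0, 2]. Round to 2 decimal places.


Left Riemann sum uses left endpoints of each subinterval.
Interval: [0, 2], n = 6
dx = (2 - 0) / 6 = 1/3
Left endpoints: [0, 1/3, 2/3, 1, 4/3, 5/3]
f values: [0, 1/9, 8/9, 3, 64/9, 125/9]
Sum = dx * (sum of f values)
= 1/3 * 25
= 25/3 ≈ 8.33

8.33


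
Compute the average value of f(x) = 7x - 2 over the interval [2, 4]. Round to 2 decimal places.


Average value = 1/(b-a) * integral from a to b of f(x) dx
First compute the integral of 7x - 2:
F(x) = (7/2)x^2 - 2x
F(4) = 7/2 * 16 - 2 * 4 = 48
F(2) = 7/2 * 4 - 2 * 2 = 10
Integral = 48 - 10 = 38
Average = 38 / (4 - 2) = 38 / 2
= 19 = 19.00

19.00


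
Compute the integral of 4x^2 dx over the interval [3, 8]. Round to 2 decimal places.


Find the antiderivative of 4x^2:
F(x) = 4/3 * x^3
Apply the Fundamental Theorem of Calculus:
F(8) - F(3)
= 4/3 * 8^3 - 4/3 * 3^3
= 4/3 * (512 - 27)
= 4/3 * 485
= 1940/3 ≈ 646.67

646.67


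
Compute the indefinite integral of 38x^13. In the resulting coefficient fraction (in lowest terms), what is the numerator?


Apply the power rule for integration:
integral of ax^n dx = a/(n+1) * x^(n+1) + C
integral of 38x^13 dx
= 38/14 * x^14 + C
= 19/7 * x^14 + C
The coefficient in lowest terms is 19/7, and its numerator is 19

19


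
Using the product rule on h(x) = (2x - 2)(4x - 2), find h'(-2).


Let u(x) = 2x - 2 and v(x) = 4x - 2
u'(x) = 2
v'(x) = 4
Product rule: h'(x) = u'(x)*v(x) + u(x)*v'(x)
= 2 * (4x - 2) + (2x - 2) * 4
At x = -2:
u(-2) = 2 * (-2) - 2 = -6
v(-2) = 4 * (-2) - 2 = -10
h'(-2) = 2 * (-10) + (-6) * 4
= -20 - 24
= -44

-44


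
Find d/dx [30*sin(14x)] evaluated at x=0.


Apply the chain rule to differentiate 30*sin(14x):
d/dx [30*sin(14x)]
= 30 * cos(14x) * d/dx(14x)
= 30 * 14 * cos(14x)
= 420 * cos(14x)
Evaluate at x = 0:
= 420 * cos(0)
= 420 * 1
= 420

420


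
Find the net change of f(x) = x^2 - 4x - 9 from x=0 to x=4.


Net change = f(b) - f(a)
f(x) = x^2 - 4x - 9
Compute f(4):
f(4) = 1 * 4^2 - 4 * 4 - 9
= 16 - 16 - 9
= -9
Compute f(0):
f(0) = 1 * 0^2 - 4 * 0 - 9
= 0 + 0 - 9
= -9
Net change = -9 - (-9) = 0

0


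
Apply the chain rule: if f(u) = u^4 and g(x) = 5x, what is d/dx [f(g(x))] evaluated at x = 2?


Using the chain rule: (f(g(x)))' = f'(g(x)) * g'(x)
First, find g(2):
g(2) = 5 * 2 + 0 = 10
Next, f'(u) = 4u^3
And g'(x) = 5
So f'(g(2)) * g'(2)
= 4 * 10^3 * 5
= 4 * 1000 * 5
= 20000

20000


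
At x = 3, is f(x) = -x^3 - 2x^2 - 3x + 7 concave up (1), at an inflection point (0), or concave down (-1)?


Concavity is determined by the sign of f''(x).
f(x) = -x^3 - 2x^2 - 3x + 7
f'(x) = -3x^2 - 4x - 3
f''(x) = -6x - 4
f''(3) = -6 * 3 - 4
= -18 - 4
= -22
Since f''(3) < 0, the function is concave down (-1)

-1


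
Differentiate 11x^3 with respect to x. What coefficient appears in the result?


We apply the power rule: d/dx [ax^n] = a*n * x^(n-1)
d/dx [11x^3]
= 11 * 3 * x^(3-1)
= 33x^2
The coefficient is 33

33


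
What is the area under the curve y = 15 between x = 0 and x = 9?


The area under a constant function y = 15 is a rectangle.
Width = 9 - 0 = 9
Height = 15
Area = width * height
= 9 * 15
= 135

135


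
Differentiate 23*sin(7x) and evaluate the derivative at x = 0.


Apply the chain rule to differentiate 23*sin(7x):
d/dx [23*sin(7x)]
= 23 * cos(7x) * d/dx(7x)
= 23 * 7 * cos(7x)
= 161 * cos(7x)
Evaluate at x = 0:
= 161 * cos(0)
= 161 * 1
= 161

161


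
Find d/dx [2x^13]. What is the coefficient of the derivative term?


We apply the power rule: d/dx [ax^n] = a*n * x^(n-1)
d/dx [2x^13]
= 2 * 13 * x^(13-1)
= 26x^12
The coefficient is 26

26


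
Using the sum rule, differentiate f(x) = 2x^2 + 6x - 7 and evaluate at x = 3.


Differentiate term by term using power and sum rules:
f(x) = 2x^2 + 6x - 7
f'(x) = 4x + 6
Substitute x = 3:
f'(3) = 4 * 3 + 6
= 12 + 6
= 18

18


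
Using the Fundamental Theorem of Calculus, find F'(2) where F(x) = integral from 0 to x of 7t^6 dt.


By the Fundamental Theorem of Calculus (Part 1):
If F(x) = integral from 0 to x of f(t) dt, then F'(x) = f(x)
Here f(t) = 7t^6
So F'(x) = 7x^6
Evaluate at x = 2:
F'(2) = 7 * 2^6
= 7 * 64
= 448

448


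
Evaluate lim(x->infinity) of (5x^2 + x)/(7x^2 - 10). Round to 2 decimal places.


For limits at infinity with equal-degree polynomials,
we compare leading coefficients.
Numerator leading term: 5x^2
Denominator leading term: 7x^2
Divide both by x^2:
lim = (5 + 1/x) / (7 - 10/x^2)
As x -> infinity, the 1/x and 1/x^2 terms vanish:
= 5/7 ≈ 0.71

0.71


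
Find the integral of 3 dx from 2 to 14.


The integral of a constant k over [a, b] equals k * (b - a).
integral from 2 to 14 of 3 dx
= 3 * (14 - 2)
= 3 * 12
= 36

36


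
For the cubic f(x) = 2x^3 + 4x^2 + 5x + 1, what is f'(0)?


Differentiate f(x) = 2x^3 + 4x^2 + 5x + 1 term by term:
f'(x) = 6x^2 + 8x + 5
Substitute x = 0:
f'(0) = 6 * 0^2 + 8 * 0 + 5
= 0 + 0 + 5
= 5

5


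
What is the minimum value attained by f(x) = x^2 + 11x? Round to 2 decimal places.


For a quadratic f(x) = ax^2 + bx + c with a > 0, the minimum is at the vertex.
Vertex x-coordinate: x = -b/(2a)
x = -(11) / (2 * 1)
x = -11/2
Substitute back to find the minimum value:
f(-11/2) = 1 * (-11/2)^2 + 11 * (-11/2) + 0
= 121/4 - 121/2 + 0
= -121/4 = -30.25

-30.25


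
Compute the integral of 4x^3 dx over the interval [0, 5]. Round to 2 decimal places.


Find the antiderivative of 4x^3:
F(x) = 4/4 * x^4
Apply the Fundamental Theorem of Calculus:
F(5) - F(0)
= 4/4 * 5^4 - 4/4 * 0^4
= 4/4 * (625 - 0)
= 4/4 * 625
= 625 = 625.00

625.00


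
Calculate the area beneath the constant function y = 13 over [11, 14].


The area under a constant function y = 13 is a rectangle.
Width = 14 - 11 = 3
Height = 13
Area = width * height
= 3 * 13
= 39

39


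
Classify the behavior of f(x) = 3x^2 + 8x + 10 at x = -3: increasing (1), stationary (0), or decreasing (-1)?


Compute f'(x) to determine behavior:
f'(x) = 6x + 8
f'(-3) = 6 * (-3) + 8
= -18 + 8
= -10
Since f'(-3) < 0, the function is decreasing (-1)

-1


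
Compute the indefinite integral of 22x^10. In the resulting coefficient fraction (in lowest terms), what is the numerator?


Apply the power rule for integration:
integral of ax^n dx = a/(n+1) * x^(n+1) + C
integral of 22x^10 dx
= 22/11 * x^11 + C
= 2 * x^11 + C
The coefficient in lowest terms is 2 = 2/1, so its numerator is 2

2


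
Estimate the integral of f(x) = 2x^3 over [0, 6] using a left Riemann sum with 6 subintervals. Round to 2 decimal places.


Left Riemann sum uses left endpoints of each subinterval.
Interval: [0, 6], n = 6
dx = (6 - 0) / 6 = 1
Left endpoints: [0, 1, 2, 3, 4, 5]
f values: [0, 2, 16, 54, 128, 250]
Sum = dx * (sum of f values)
= 1 * 450
= 450 = 450.00

450.00


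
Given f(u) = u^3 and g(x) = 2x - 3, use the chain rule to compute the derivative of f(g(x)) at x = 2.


Using the chain rule: (f(g(x)))' = f'(g(x)) * g'(x)
First, find g(2):
g(2) = 2 * 2 - 3 = 1
Next, f'(u) = 3u^2
And g'(x) = 2
So f'(g(2)) * g'(2)
= 3 * 1^2 * 2
= 3 * 1 * 2
= 6

6


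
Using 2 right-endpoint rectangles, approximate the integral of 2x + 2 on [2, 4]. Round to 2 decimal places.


Right Riemann sum uses right endpoints of each subinterval.
Interval: [2, 4], n = 2
dx = (4 - 2) / 2 = 1
Right endpoints: [3, 4]
f values: [8, 10]
Sum = dx * (sum of f values)
= 1 * 18
= 18 = 18.00

18.00


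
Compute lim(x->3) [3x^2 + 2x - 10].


Since polynomials are continuous, we use direct substitution.
lim(x->3) of 3x^2 + 2x - 10
= 3 * 3^2 + 2 * 3 - 10
= 27 + 6 - 10
= 23

23


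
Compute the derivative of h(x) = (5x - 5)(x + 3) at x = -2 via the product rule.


Let u(x) = 5x - 5 and v(x) = x + 3
u'(x) = 5
v'(x) = 1
Product rule: h'(x) = u'(x)*v(x) + u(x)*v'(x)
= 5 * (x + 3) + (5x - 5) * 1
At x = -2:
u(-2) = 5 * (-2) - 5 = -15
v(-2) = 1 * (-2) + 3 = 1
h'(-2) = 5 * 1 + (-15) * 1
= 5 - 15
= -10

-10


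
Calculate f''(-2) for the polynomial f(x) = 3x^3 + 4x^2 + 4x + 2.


First derivative:
f'(x) = 9x^2 + 8x + 4
Second derivative:
f''(x) = 18x + 8
Substitute x = -2:
f''(-2) = 18 * (-2) + 8
= -36 + 8
= -28

-28


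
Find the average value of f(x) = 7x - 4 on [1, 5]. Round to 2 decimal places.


Average value = 1/(b-a) * integral from a to b of f(x) dx
First compute the integral of 7x - 4:
F(x) = (7/2)x^2 - 4x
F(5) = 7/2 * 25 - 4 * 5 = 135/2
F(1) = 7/2 * 1 - 4 * 1 = -1/2
Integral = 135/2 - (-1/2) = 68
Average = 68 / (5 - 1) = 68 / 4
= 17 = 17.00

17.00


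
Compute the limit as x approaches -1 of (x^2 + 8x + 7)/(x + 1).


Direct substitution gives 0/0, so we factor the numerator.
Factor: (x^2 + 8x + 7) = (x + 1)(x + 7)
Cancel the common factor (x + 1):
(x^2 + 8x + 7)/(x + 1) = (x + 7)
Now substitute x = -1:
= (-1) - (-7) = 6

6


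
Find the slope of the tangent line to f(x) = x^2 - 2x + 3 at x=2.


The slope of the tangent line equals f'(x) at the point.
f(x) = x^2 - 2x + 3
f'(x) = 2x - 2
At x = 2:
f'(2) = 2 * 2 - 2
= 4 - 2
= 2

2


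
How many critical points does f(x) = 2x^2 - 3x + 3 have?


Find where f'(x) = 0:
f'(x) = 4x - 3
Set f'(x) = 0:
4x - 3 = 0
x = 3 / 4 = 3/4
This is a linear equation in x, so there is exactly one solution.
Number of critical points: 1

1


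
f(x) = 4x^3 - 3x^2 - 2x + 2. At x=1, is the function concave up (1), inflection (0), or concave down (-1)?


Concavity is determined by the sign of f''(x).
f(x) = 4x^3 - 3x^2 - 2x + 2
f'(x) = 12x^2 - 6x - 2
f''(x) = 24x - 6
f''(1) = 24 * 1 - 6
= 24 - 6
= 18
Since f''(1) > 0, the function is concave up (1)

1


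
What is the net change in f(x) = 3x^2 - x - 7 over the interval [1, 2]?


Net change = f(b) - f(a)
f(x) = 3x^2 - x - 7
Compute f(2):
f(2) = 3 * 2^2 - 1 * 2 - 7
= 12 - 2 - 7
= 3
Compute f(1):
f(1) = 3 * 1^2 - 1 * 1 - 7
= 3 - 1 - 7
= -5
Net change = 3 - (-5) = 8

8


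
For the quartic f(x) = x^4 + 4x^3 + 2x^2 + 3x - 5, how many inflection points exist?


Inflection points occur where f''(x) = 0 and concavity changes.
f(x) = x^4 + 4x^3 + 2x^2 + 3x - 5
f'(x) = 4x^3 + 12x^2 + 4x + 3
f''(x) = 12x^2 + 24x + 4
This is a quadratic in x. Use the discriminant to count real roots.
Discriminant = (24)^2 - 4 * 12 * 4
= 576 - 192
= 384
Since discriminant > 0, f''(x) = 0 has 2 distinct real solutions.
A quadratic with two distinct real roots changes sign at each root, so concavity changes at both.
Number of inflection points: 2

2


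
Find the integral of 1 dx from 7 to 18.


The integral of a constant k over [a, b] equals k * (b - a).
integral from 7 to 18 of 1 dx
= 1 * (18 - 7)
= 1 * 11
= 11

11


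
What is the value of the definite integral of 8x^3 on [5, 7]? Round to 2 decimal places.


Find the antiderivative of 8x^3:
F(x) = 8/4 * x^4
Apply the Fundamental Theorem of Calculus:
F(7) - F(5)
= 8/4 * 7^4 - 8/4 * 5^4
= 8/4 * (2401 - 625)
= 8/4 * 1776
= 3552 = 3552.00

3552.00


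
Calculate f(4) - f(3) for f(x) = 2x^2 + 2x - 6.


Net change = f(b) - f(a)
f(x) = 2x^2 + 2x - 6
Compute f(4):
f(4) = 2 * 4^2 + 2 * 4 - 6
= 32 + 8 - 6
= 34
Compute f(3):
f(3) = 2 * 3^2 + 2 * 3 - 6
= 18 + 6 - 6
= 18
Net change = 34 - 18 = 16

16


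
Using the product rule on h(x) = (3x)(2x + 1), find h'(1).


Let u(x) = 3x and v(x) = 2x + 1
u'(x) = 3
v'(x) = 2
Product rule: h'(x) = u'(x)*v(x) + u(x)*v'(x)
= 3 * (2x + 1) + (3x) * 2
At x = 1:
u(1) = 3 * 1 + 0 = 3
v(1) = 2 * 1 + 1 = 3
h'(1) = 3 * 3 + 3 * 2
= 9 + 6
= 15

15


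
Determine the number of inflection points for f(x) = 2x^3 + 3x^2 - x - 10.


Inflection points occur where f''(x) = 0 and concavity changes.
f(x) = 2x^3 + 3x^2 - x - 10
f'(x) = 6x^2 + 6x - 1
f''(x) = 12x + 6
Set f''(x) = 0:
12x + 6 = 0
x = -6 / 12 = -1/2
Since f''(x) is linear (degree 1), it changes sign at this point.
Therefore there is exactly 1 inflection point.

1


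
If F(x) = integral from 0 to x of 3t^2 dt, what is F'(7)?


By the Fundamental Theorem of Calculus (Part 1):
If F(x) = integral from 0 to x of f(t) dt, then F'(x) = f(x)
Here f(t) = 3t^2
So F'(x) = 3x^2
Evaluate at x = 7:
F'(7) = 3 * 7^2
= 3 * 49
= 147

147


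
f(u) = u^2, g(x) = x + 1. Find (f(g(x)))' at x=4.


Using the chain rule: (f(g(x)))' = f'(g(x)) * g'(x)
First, find g(4):
g(4) = 1 * 4 + 1 = 5
Next, f'(u) = 2u
And g'(x) = 1
So f'(g(4)) * g'(4)
= 2 * 5 * 1
= 10

10


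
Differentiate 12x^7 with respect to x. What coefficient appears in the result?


We apply the power rule: d/dx [ax^n] = a*n * x^(n-1)
d/dx [12x^7]
= 12 * 7 * x^(7-1)
= 84x^6
The coefficient is 84

84


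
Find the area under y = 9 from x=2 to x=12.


The area under a constant function y = 9 is a rectangle.
Width = 12 - 2 = 10
Height = 9
Area = width * height
= 10 * 9
= 90

90


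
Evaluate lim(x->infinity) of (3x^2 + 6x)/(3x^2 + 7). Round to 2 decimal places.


For limits at infinity with equal-degree polynomials,
we compare leading coefficients.
Numerator leading term: 3x^2
Denominator leading term: 3x^2
Divide both by x^2:
lim = (3 + 6/x) / (3 + 7/x^2)
As x -> infinity, the 1/x and 1/x^2 terms vanish:
= 3/3 = 1 = 1.00

1.00


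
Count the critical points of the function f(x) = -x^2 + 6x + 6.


Find where f'(x) = 0:
f'(x) = -2x + 6
Set f'(x) = 0:
-2x + 6 = 0
x = -6 / (-2) = 3
This is a linear equation in x, so there is exactly one solution.
Number of critical points: 1

1


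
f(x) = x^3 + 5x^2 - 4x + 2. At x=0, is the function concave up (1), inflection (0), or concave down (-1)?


Concavity is determined by the sign of f''(x).
f(x) = x^3 + 5x^2 - 4x + 2
f'(x) = 3x^2 + 10x - 4
f''(x) = 6x + 10
f''(0) = 6 * 0 + 10
= 0 + 10
= 10
Since f''(0) > 0, the function is concave up (1)

1


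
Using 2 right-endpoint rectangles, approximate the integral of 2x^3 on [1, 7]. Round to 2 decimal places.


Right Riemann sum uses right endpoints of each subinterval.
Interval: [1, 7], n = 2
dx = (7 - 1) / 2 = 3
Right endpoints: [4, 7]
f values: [128, 686]
Sum = dx * (sum of f values)
= 3 * 814
= 2442 = 2442.00

2442.00


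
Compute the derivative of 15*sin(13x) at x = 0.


Apply the chain rule to differentiate 15*sin(13x):
d/dx [15*sin(13x)]
= 15 * cos(13x) * d/dx(13x)
= 15 * 13 * cos(13x)
= 195 * cos(13x)
Evaluate at x = 0:
= 195 * cos(0)
= 195 * 1
= 195

195


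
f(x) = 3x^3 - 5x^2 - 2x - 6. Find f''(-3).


First derivative:
f'(x) = 9x^2 - 10x - 2
Second derivative:
f''(x) = 18x - 10
Substitute x = -3:
f''(-3) = 18 * (-3) - 10
= -54 - 10
= -64

-64


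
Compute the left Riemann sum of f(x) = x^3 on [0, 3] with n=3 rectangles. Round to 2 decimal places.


Left Riemann sum uses left endpoints of each subinterval.
Interval: [0, 3], n = 3
dx = (3 - 0) / 3 = 1
Left endpoints: [0, 1, 2]
f values: [0, 1, 8]
Sum = dx * (sum of f values)
= 1 * 9
= 9 = 9.00

9.00


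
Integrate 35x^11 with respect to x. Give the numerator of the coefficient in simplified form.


Apply the power rule for integration:
integral of ax^n dx = a/(n+1) * x^(n+1) + C
integral of 35x^11 dx
= 35/12 * x^12 + C
The coefficient in lowest terms is 35/12, and its numerator is 35

35


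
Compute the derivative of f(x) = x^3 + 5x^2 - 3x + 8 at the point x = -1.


Differentiate f(x) = x^3 + 5x^2 - 3x + 8 term by term:
f'(x) = 3x^2 + 10x - 3
Substitute x = -1:
f'(-1) = 3 * (-1)^2 + 10 * (-1) - 3
= 3 - 10 - 3
= -10

-10


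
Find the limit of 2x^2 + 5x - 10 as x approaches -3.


Since polynomials are continuous, we use direct substitution.
lim(x->-3) of 2x^2 + 5x - 10
= 2 * (-3)^2 + 5 * (-3) - 10
= 18 - 15 - 10
= -7

-7


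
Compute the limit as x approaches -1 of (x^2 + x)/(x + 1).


Direct substitution gives 0/0, so we factor the numerator.
Factor: (x^2 + x) = (x + 1)(x)
Cancel the common factor (x + 1):
(x^2 + x)/(x + 1) = (x)
Now substitute x = -1:
= (-1) - (0) = -1

-1


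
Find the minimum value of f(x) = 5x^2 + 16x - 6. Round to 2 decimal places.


For a quadratic f(x) = ax^2 + bx + c with a > 0, the minimum is at the vertex.
Vertex x-coordinate: x = -b/(2a)
x = -(16) / (2 * 5)
x = -16/10 = -8/5
Substitute back to find the minimum value:
f(-8/5) = 5 * (-8/5)^2 + 16 * (-8/5) - 6
= 64/5 - 128/5 - 6
= -94/5 = -18.80

-18.80


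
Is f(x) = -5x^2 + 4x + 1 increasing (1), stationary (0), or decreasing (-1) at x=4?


Compute f'(x) to determine behavior:
f'(x) = -10x + 4
f'(4) = -10 * 4 + 4
= -40 + 4
= -36
Since f'(4) < 0, the function is decreasing (-1)

-1


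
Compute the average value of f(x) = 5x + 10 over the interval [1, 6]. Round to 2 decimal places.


Average value = 1/(b-a) * integral from a to b of f(x) dx
First compute the integral of 5x + 10:
F(x) = (5/2)x^2 + 10x
F(6) = 5/2 * 36 + 10 * 6 = 150
F(1) = 5/2 * 1 + 10 * 1 = 25/2
Integral = 150 - 25/2 = 275/2
Average = (275/2) / (6 - 1) = (275/2) / 5
= 55/2 = 27.50

27.50


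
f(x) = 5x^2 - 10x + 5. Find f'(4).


Differentiate term by term using power and sum rules:
f(x) = 5x^2 - 10x + 5
f'(x) = 10x - 10
Substitute x = 4:
f'(4) = 10 * 4 - 10
= 40 - 10
= 30

30


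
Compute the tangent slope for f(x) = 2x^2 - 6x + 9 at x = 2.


The slope of the tangent line equals f'(x) at the point.
f(x) = 2x^2 - 6x + 9
f'(x) = 4x - 6
At x = 2:
f'(2) = 4 * 2 - 6
= 8 - 6
= 2

2


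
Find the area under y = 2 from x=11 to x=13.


The area under a constant function y = 2 is a rectangle.
Width = 13 - 11 = 2
Height = 2
Area = width * height
= 2 * 2
= 4

4


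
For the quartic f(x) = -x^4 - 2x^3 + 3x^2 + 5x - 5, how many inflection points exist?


Inflection points occur where f''(x) = 0 and concavity changes.
f(x) = -x^4 - 2x^3 + 3x^2 + 5x - 5
f'(x) = -4x^3 - 6x^2 + 6x + 5
f''(x) = -12x^2 - 12x + 6
This is a quadratic in x. Use the discriminant to count real roots.
Discriminant = (-12)^2 - 4 * (-12) * 6
= 144 - (-288)
= 432
Since discriminant > 0, f''(x) = 0 has 2 distinct real solutions.
A quadratic with two distinct real roots changes sign at each root, so concavity changes at both.
Number of inflection points: 2

2


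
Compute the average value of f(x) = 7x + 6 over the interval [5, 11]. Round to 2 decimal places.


Average value = 1/(b-a) * integral from a to b of f(x) dx
First compute the integral of 7x + 6:
F(x) = (7/2)x^2 + 6x
F(11) = 7/2 * 121 + 6 * 11 = 979/2
F(5) = 7/2 * 25 + 6 * 5 = 235/2
Integral = 979/2 - 235/2 = 372
Average = 372 / (11 - 5) = 372 / 6
= 62 = 62.00

62.00


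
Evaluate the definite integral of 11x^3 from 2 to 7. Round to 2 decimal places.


Find the antiderivative of 11x^3:
F(x) = 11/4 * x^4
Apply the Fundamental Theorem of Calculus:
F(7) - F(2)
= 11/4 * 7^4 - 11/4 * 2^4
= 11/4 * (2401 - 16)
= 11/4 * 2385
= 26235/4 = 6558.75

6558.75


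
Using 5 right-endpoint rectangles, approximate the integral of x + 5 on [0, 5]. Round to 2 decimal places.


Right Riemann sum uses right endpoints of each subinterval.
Interval: [0, 5], n = 5
dx = (5 - 0) / 5 = 1
Right endpoints: [1, 2, 3, 4, 5]
f values: [6, 7, 8, 9, 10]
Sum = dx * (sum of f values)
= 1 * 40
= 40 = 40.00

40.00


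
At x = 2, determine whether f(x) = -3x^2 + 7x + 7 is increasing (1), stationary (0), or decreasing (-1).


Compute f'(x) to determine behavior:
f'(x) = -6x + 7
f'(2) = -6 * 2 + 7
= -12 + 7
= -5
Since f'(2) < 0, the function is decreasing (-1)

-1


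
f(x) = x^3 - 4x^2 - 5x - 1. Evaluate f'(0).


Differentiate f(x) = x^3 - 4x^2 - 5x - 1 term by term:
f'(x) = 3x^2 - 8x - 5
Substitute x = 0:
f'(0) = 3 * 0^2 - 8 * 0 - 5
= 0 + 0 - 5
= -5

-5


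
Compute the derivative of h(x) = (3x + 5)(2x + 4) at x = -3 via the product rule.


Let u(x) = 3x + 5 and v(x) = 2x + 4
u'(x) = 3
v'(x) = 2
Product rule: h'(x) = u'(x)*v(x) + u(x)*v'(x)
= 3 * (2x + 4) + (3x + 5) * 2
At x = -3:
u(-3) = 3 * (-3) + 5 = -4
v(-3) = 2 * (-3) + 4 = -2
h'(-3) = 3 * (-2) + (-4) * 2
= -6 - 8
= -14

-14


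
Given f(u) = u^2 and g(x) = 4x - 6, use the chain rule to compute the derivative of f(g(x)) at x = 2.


Using the chain rule: (f(g(x)))' = f'(g(x)) * g'(x)
First, find g(2):
g(2) = 4 * 2 - 6 = 2
Next, f'(u) = 2u
And g'(x) = 4
So f'(g(2)) * g'(2)
= 2 * 2 * 4
= 16

16


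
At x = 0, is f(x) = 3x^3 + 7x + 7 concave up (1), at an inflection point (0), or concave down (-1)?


Concavity is determined by the sign of f''(x).
f(x) = 3x^3 + 7x + 7
f'(x) = 9x^2 + 7
f''(x) = 18x
f''(0) = 18 * 0 + 0
= 0 + 0
= 0
f''(0) = 0, and f''(x) is linear with nonzero slope 18, so f'' changes sign at x = 0. Hence the function is at an inflection point (0)

0


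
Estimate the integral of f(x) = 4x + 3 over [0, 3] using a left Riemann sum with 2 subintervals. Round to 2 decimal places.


Left Riemann sum uses left endpoints of each subinterval.
Interval: [0, 3], n = 2
dx = (3 - 0) / 2 = 3/2
Left endpoints: [0, 3/2]
f values: [3, 9]
Sum = dx * (sum of f values)
= 3/2 * 12
= 18 = 18.00

18.00


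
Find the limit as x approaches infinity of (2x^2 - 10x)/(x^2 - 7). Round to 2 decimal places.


For limits at infinity with equal-degree polynomials,
we compare leading coefficients.
Numerator leading term: 2x^2
Denominator leading term: x^2
Divide both by x^2:
lim = (2 - 10/x) / (1 - 7/x^2)
As x -> infinity, the 1/x and 1/x^2 terms vanish:
= 2/1 = 2 = 2.00

2.00


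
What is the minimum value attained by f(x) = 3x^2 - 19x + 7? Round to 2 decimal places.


For a quadratic f(x) = ax^2 + bx + c with a > 0, the minimum is at the vertex.
Vertex x-coordinate: x = -b/(2a)
x = -(-19) / (2 * 3)
x = 19/6
Substitute back to find the minimum value:
f(19/6) = 3 * (19/6)^2 - 19 * (19/6) + 7
= 361/12 - 361/6 + 7
= -277/12 ≈ -23.08

-23.08


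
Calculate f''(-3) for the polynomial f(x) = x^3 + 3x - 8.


First derivative:
f'(x) = 3x^2 + 3
Second derivative:
f''(x) = 6x
Substitute x = -3:
f''(-3) = 6 * (-3) + 0
= -18 + 0
= -18

-18


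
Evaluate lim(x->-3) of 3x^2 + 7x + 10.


Since polynomials are continuous, we use direct substitution.
lim(x->-3) of 3x^2 + 7x + 10
= 3 * (-3)^2 + 7 * (-3) + 10
= 27 - 21 + 10
= 16

16


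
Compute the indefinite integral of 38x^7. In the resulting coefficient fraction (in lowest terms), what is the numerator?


Apply the power rule for integration:
integral of ax^n dx = a/(n+1) * x^(n+1) + C
integral of 38x^7 dx
= 38/8 * x^8 + C
= 19/4 * x^8 + C
The coefficient in lowest terms is 19/4, and its numerator is 19

19


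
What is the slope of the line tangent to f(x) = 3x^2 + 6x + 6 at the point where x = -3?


The slope of the tangent line equals f'(x) at the point.
f(x) = 3x^2 + 6x + 6
f'(x) = 6x + 6
At x = -3:
f'(-3) = 6 * (-3) + 6
= -18 + 6
= -12

-12


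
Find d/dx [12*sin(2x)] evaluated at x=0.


Apply the chain rule to differentiate 12*sin(2x):
d/dx [12*sin(2x)]
= 12 * cos(2x) * d/dx(2x)
= 12 * 2 * cos(2x)
= 24 * cos(2x)
Evaluate at x = 0:
= 24 * cos(0)
= 24 * 1
= 24

24


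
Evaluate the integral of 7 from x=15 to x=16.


The integral of a constant k over [a, b] equals k * (b - a).
integral from 15 to 16 of 7 dx
= 7 * (16 - 15)
= 7 * 1
= 7

7


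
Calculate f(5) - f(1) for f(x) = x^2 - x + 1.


Net change = f(b) - f(a)
f(x) = x^2 - x + 1
Compute f(5):
f(5) = 1 * 5^2 - 1 * 5 + 1
= 25 - 5 + 1
= 21
Compute f(1):
f(1) = 1 * 1^2 - 1 * 1 + 1
= 1 - 1 + 1
= 1
Net change = 21 - 1 = 20

20


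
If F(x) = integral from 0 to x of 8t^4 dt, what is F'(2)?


By the Fundamental Theorem of Calculus (Part 1):
If F(x) = integral from 0 to x of f(t) dt, then F'(x) = f(x)
Here f(t) = 8t^4
So F'(x) = 8x^4
Evaluate at x = 2:
F'(2) = 8 * 2^4
= 8 * 16
= 128

128


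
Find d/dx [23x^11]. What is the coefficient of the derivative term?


We apply the power rule: d/dx [ax^n] = a*n * x^(n-1)
d/dx [23x^11]
= 23 * 11 * x^(11-1)
= 253x^10
The coefficient is 253

253


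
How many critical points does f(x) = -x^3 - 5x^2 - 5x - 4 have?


Find where f'(x) = 0:
f(x) = -x^3 - 5x^2 - 5x - 4
f'(x) = -3x^2 - 10x - 5
This is a quadratic in x. Use the discriminant to count real roots.
Discriminant = (-10)^2 - 4 * (-3) * (-5)
= 100 - 60
= 40
Since discriminant > 0, f'(x) = 0 has 2 real solutions.
Number of critical points: 2

2


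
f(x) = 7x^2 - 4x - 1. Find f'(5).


Differentiate term by term using power and sum rules:
f(x) = 7x^2 - 4x - 1
f'(x) = 14x - 4
Substitute x = 5:
f'(5) = 14 * 5 - 4
= 70 - 4
= 66

66


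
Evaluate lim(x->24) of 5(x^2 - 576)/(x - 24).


Direct substitution gives 0/0, so we factor the numerator.
Factor: 5(x^2 - 576) = 5 * (x - 24)(x + 24)
Cancel the common factor (x - 24):
5(x^2 - 576)/(x - 24) = 5 * (x + 24)
Now substitute x = 24:
= 5 * (24 + 24) = 240

240


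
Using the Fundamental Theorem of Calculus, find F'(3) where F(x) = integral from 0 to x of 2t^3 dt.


By the Fundamental Theorem of Calculus (Part 1):
If F(x) = integral from 0 to x of f(t) dt, then F'(x) = f(x)
Here f(t) = 2t^3
So F'(x) = 2x^3
Evaluate at x = 3:
F'(3) = 2 * 3^3
= 2 * 27
= 54

54


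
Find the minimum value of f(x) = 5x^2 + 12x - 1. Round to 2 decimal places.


For a quadratic f(x) = ax^2 + bx + c with a > 0, the minimum is at the vertex.
Vertex x-coordinate: x = -b/(2a)
x = -(12) / (2 * 5)
x = -12/10 = -6/5
Substitute back to find the minimum value:
f(-6/5) = 5 * (-6/5)^2 + 12 * (-6/5) - 1
= 36/5 - 72/5 - 1
= -41/5 = -8.20

-8.20


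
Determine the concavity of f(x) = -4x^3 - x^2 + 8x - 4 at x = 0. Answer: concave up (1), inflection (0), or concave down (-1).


Concavity is determined by the sign of f''(x).
f(x) = -4x^3 - x^2 + 8x - 4
f'(x) = -12x^2 - 2x + 8
f''(x) = -24x - 2
f''(0) = -24 * 0 - 2
= 0 - 2
= -2
Since f''(0) < 0, the function is concave down (-1)

-1


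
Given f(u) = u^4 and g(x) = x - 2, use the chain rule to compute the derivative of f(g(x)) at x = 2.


Using the chain rule: (f(g(x)))' = f'(g(x)) * g'(x)
First, find g(2):
g(2) = 1 * 2 - 2 = 0
Next, f'(u) = 4u^3
And g'(x) = 1
So f'(g(2)) * g'(2)
= 4 * 0^3 * 1
= 4 * 0 * 1
= 0

0


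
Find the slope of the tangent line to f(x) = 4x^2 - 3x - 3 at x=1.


The slope of the tangent line equals f'(x) at the point.
f(x) = 4x^2 - 3x - 3
f'(x) = 8x - 3
At x = 1:
f'(1) = 8 * 1 - 3
= 8 - 3
= 5

5


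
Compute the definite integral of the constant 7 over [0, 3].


The integral of a constant k over [a, b] equals k * (b - a).
integral from 0 to 3 of 7 dx
= 7 * (3 - 0)
= 7 * 3
= 21

21


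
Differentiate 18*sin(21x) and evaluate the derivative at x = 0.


Apply the chain rule to differentiate 18*sin(21x):
d/dx [18*sin(21x)]
= 18 * cos(21x) * d/dx(21x)
= 18 * 21 * cos(21x)
= 378 * cos(21x)
Evaluate at x = 0:
= 378 * cos(0)
= 378 * 1
= 378

378


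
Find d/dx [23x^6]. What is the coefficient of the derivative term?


We apply the power rule: d/dx [ax^n] = a*n * x^(n-1)
d/dx [23x^6]
= 23 * 6 * x^(6-1)
= 138x^5
The coefficient is 138

138


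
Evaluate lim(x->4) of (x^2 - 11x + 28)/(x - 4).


Direct substitution gives 0/0, so we factor the numerator.
Factor: (x^2 - 11x + 28) = (x - 4)(x - 7)
Cancel the common factor (x - 4):
(x^2 - 11x + 28)/(x - 4) = (x - 7)
Now substitute x = 4:
= (4) - (7) = -3

-3


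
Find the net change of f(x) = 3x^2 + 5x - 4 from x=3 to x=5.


Net change = f(b) - f(a)
f(x) = 3x^2 + 5x - 4
Compute f(5):
f(5) = 3 * 5^2 + 5 * 5 - 4
= 75 + 25 - 4
= 96
Compute f(3):
f(3) = 3 * 3^2 + 5 * 3 - 4
= 27 + 15 - 4
= 38
Net change = 96 - 38 = 58

58


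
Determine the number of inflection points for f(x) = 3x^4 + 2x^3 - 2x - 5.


Inflection points occur where f''(x) = 0 and concavity changes.
f(x) = 3x^4 + 2x^3 - 2x - 5
f'(x) = 12x^3 + 6x^2 - 2
f''(x) = 36x^2 + 12x
This is a quadratic in x. Use the discriminant to count real roots.
Discriminant = (12)^2 - 4 * 36 * 0
= 144 - 0
= 144
Since discriminant > 0, f''(x) = 0 has 2 distinct real solutions.
A quadratic with two distinct real roots changes sign at each root, so concavity changes at both.
Number of inflection points: 2

2
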